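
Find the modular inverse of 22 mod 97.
22^(-1) ≡ 75 (mod 97). Verification: 22 × 75 = 1650 ≡ 1 (mod 97)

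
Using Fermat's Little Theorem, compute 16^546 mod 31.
By Fermat: 16^{30} ≡ 1 (mod 31). 546 ≡ 6 (mod 30). So 16^{546} ≡ 16^{6} ≡ 16 (mod 31)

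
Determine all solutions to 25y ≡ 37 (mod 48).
13

Since gcd(25, 48) = 1 divides 37, a solution exists.
Multiply both sides by the inverse of 25 mod 48:
  25^(-1) mod 48 = 25
  x ≡ 25 × 37 ≡ 925 ≡ 13 (mod 48)
Verification: 25 × 13 = 325 = 6 × 48 + 37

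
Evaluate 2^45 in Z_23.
Using Fermat: 2^{22} ≡ 1 (mod 23). 45 ≡ 1 (mod 22). So 2^{45} ≡ 2^{1} ≡ 2 (mod 23)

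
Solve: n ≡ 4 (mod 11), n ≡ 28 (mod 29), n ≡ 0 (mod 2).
M = 11 × 29 × 2 = 638. M₁ = 58, y₁ ≡ 4 (mod 11). M₂ = 22, y₂ ≡ 4 (mod 29). M₃ = 319, y₃ ≡ 1 (mod 2). n = 4×58×4 + 28×22×4 + 0×319×1 ≡ 202 (mod 638)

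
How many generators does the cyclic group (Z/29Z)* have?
12

The number of primitive roots modulo p is φ(p-1) = φ(28)
φ(28) = 12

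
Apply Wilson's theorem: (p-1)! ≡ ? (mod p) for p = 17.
By Wilson's theorem, (16)! ≡ -1 ≡ 16 (mod 17)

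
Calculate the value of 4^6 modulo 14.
6 = 4 + 2 (binary 110). Repeated squaring mod 14: 4^1 ≡ 4; 4^2 ≡ 4² = 16 ≡ 2; 4^4 ≡ 2² = 4 ≡ 4. Multiply: 4^6 = 4^4 × 4^2 ≡ 4 × 2 (mod 14): 4 × 2 = 8 ≡ 8. So 4^6 ≡ 8 (mod 14).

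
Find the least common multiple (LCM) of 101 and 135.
13635

First find GCD(101, 135) using the Euclidean algorithm:
101 = 0 × 135 + 101
135 = 1 × 101 + 34
101 = 2 × 34 + 33
34 = 1 × 33 + 1
33 = 33 × 1 + 0
GCD(101, 135) = 1

LCM formula: LCM(a, b) = (a × b) / GCD(a, b)
LCM(101, 135) = (101 × 135) / 1
LCM(101, 135) = 13635 / 1
LCM(101, 135) = 13635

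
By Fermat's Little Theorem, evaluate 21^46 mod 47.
By Fermat's Little Theorem, 21^{46} ≡ 1 (mod 47) since 47 is prime and gcd(21, 47) = 1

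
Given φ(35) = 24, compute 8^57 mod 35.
By Euler: 8^{24} ≡ 1 (mod 35) since gcd(8, 35) = 1. 57 = 2×24 + 9. So 8^{57} ≡ 8^{9} ≡ 8 (mod 35)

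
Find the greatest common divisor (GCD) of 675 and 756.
27

Using the Euclidean algorithm:
675 = 0 × 756 + 675
756 = 1 × 675 + 81
675 = 8 × 81 + 27
81 = 3 × 27 + 0

GCD(675, 756) = 27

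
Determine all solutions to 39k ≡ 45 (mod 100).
55

Since gcd(39, 100) = 1 divides 45, a solution exists.
Multiply both sides by the inverse of 39 mod 100:
  39^(-1) mod 100 = 59
  x ≡ 59 × 45 ≡ 2655 ≡ 55 (mod 100)
Verification: 39 × 55 = 2145 = 21 × 100 + 45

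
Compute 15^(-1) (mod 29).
15^(-1) ≡ 2 (mod 29). Verification: 15 × 2 = 30 ≡ 1 (mod 29)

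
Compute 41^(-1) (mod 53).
22

Using Extended Euclidean Algorithm:
gcd(41, 53) = 1
Bezout coefficients: 41 × 22 + 53 × -17 = 1
So 41 × 22 ≡ 1 (mod 53)
The inverse is 22 mod 53 = 22
Verification: 41 × 22 = 902 = 17 × 53 + 1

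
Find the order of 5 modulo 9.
Powers of 5 mod 9: 5^1≡5, 5^2≡7, 5^3≡8, 5^4≡4, 5^5≡2, 5^6≡1. Order = 6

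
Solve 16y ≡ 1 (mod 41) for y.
16^(-1) ≡ 18 (mod 41). Verification: 16 × 18 = 288 ≡ 1 (mod 41)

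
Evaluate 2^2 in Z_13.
2 = 2 (binary 10). Repeated squaring mod 13: 2^1 ≡ 2; 2^2 ≡ 2² = 4 ≡ 4. So 2^2 ≡ 4 (mod 13).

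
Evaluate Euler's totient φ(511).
432

Prime factorization: 511 = 7 × 73
Using the formula φ(n) = n × Π(1 - 1/p) for each prime factor p:
φ(511) = 511 × (1 - 1/7) × (1 - 1/73)
φ(511) = 432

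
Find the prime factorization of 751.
751

Divide by primes starting from smallest:
751 ÷ 751 = 1

751 = 751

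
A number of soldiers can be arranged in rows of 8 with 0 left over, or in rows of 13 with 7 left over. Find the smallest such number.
M = 8 × 13 = 104. M₁ = 13, y₁ ≡ 5 (mod 8). M₂ = 8, y₂ ≡ 5 (mod 13). z = 0×13×5 + 7×8×5 ≡ 72 (mod 104). The smallest positive such number is 72.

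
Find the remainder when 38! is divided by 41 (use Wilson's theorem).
(40)! = (38)! × (39) × (40) ≡ -1 (mod 41). So (38)! ≡ -1 × [(40)(39)]^(-1) ≡ 20 (mod 41)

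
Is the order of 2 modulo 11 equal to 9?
No, the actual order is 10, not 9.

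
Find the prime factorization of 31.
31

Divide by primes starting from smallest:
31 ÷ 31 = 1

31 = 31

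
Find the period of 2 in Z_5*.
Powers of 2 mod 5: 2^1≡2, 2^2≡4, 2^3≡3, 2^4≡1. Order = 4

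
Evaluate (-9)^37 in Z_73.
Using repeated squaring. (-9) ≡ 64 (mod 73). 37 = 32 + 4 + 1 (binary 100101). Repeated squaring mod 73: 64^1 ≡ 64; 64^2 ≡ 64² = 4096 ≡ 8; 64^4 ≡ 8² = 64 ≡ 64; 64^8 ≡ 64² = 4096 ≡ 8; 64^16 ≡ 8² = 64 ≡ 64; 64^32 ≡ 64² = 4096 ≡ 8. Multiply: (-9)^37 ≡ 64^32 × 64^4 × 64^1 ≡ 8 × 64 × 64 (mod 73): 8 × 64 = 512 ≡ 1; 1 × 64 = 64 ≡ 64. So (-9)^37 ≡ 64 (mod 73).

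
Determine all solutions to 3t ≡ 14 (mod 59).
44

Since gcd(3, 59) = 1 divides 14, a solution exists.
Multiply both sides by the inverse of 3 mod 59:
  3^(-1) mod 59 = 20
  x ≡ 20 × 14 ≡ 280 ≡ 44 (mod 59)
Verification: 3 × 44 = 132 = 2 × 59 + 14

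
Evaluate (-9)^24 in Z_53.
Using repeated squaring. (-9) ≡ 44 (mod 53). 24 = 16 + 8 (binary 11000). Repeated squaring mod 53: 44^1 ≡ 44; 44^2 ≡ 44² = 1936 ≡ 28; 44^4 ≡ 28² = 784 ≡ 42; 44^8 ≡ 42² = 1764 ≡ 15; 44^16 ≡ 15² = 225 ≡ 13. Multiply: (-9)^24 ≡ 44^16 × 44^8 ≡ 13 × 15 (mod 53): 13 × 15 = 195 ≡ 36. So (-9)^24 ≡ 36 (mod 53).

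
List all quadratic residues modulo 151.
QRs mod 151: {1, 2, 4, 5, 8, 9, 10, 11, 16, 17, 18, 19, 20, 21, 22, 25, 29, 31, 32, 34, 36, 37, 38, 39, 40, 42, 43, 44, 45, 47, 49, 50, 55, 58, 59, 62, 64, 68, 69, 72, 74, 76, 78, 80, 81, 84, 85, 86, 88, 90, 91, 94, 95, 97, 98, 99, 100, 103, 105, 110, 116, 118, 121, 123, 124, 125, 127, 128, 136, 137, 138, 139, 144, 145, 148}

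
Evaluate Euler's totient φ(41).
40

Prime factorization: 41 = 41
Using the formula φ(n) = n × Π(1 - 1/p) for each prime factor p:
φ(41) = 41 × (1 - 1/41)
φ(41) = 40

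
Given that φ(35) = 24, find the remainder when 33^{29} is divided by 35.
By Euler: 33^{24} ≡ 1 (mod 35) since gcd(33, 35) = 1. 29 = 1×24 + 5. So 33^{29} ≡ 33^{5} ≡ 3 (mod 35)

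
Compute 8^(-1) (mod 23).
8^(-1) ≡ 3 (mod 23). Verification: 8 × 3 = 24 ≡ 1 (mod 23)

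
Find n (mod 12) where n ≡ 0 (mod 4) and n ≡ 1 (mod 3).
M = 4 × 3 = 12. M₁ = 3, y₁ ≡ 3 (mod 4). M₂ = 4, y₂ ≡ 1 (mod 3). n = 0×3×3 + 1×4×1 ≡ 4 (mod 12)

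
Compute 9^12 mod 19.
Using repeated squaring. 12 = 8 + 4 (binary 1100). Repeated squaring mod 19: 9^1 ≡ 9; 9^2 ≡ 9² = 81 ≡ 5; 9^4 ≡ 5² = 25 ≡ 6; 9^8 ≡ 6² = 36 ≡ 17. Multiply: 9^12 = 9^8 × 9^4 ≡ 17 × 6 (mod 19): 17 × 6 = 102 ≡ 7. So 9^12 ≡ 7 (mod 19).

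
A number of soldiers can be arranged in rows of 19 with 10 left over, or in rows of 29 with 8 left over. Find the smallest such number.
M = 19 × 29 = 551. M₁ = 29, y₁ ≡ 2 (mod 19). M₂ = 19, y₂ ≡ 26 (mod 29). y = 10×29×2 + 8×19×26 ≡ 124 (mod 551). The smallest positive such number is 124.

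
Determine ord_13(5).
Powers of 5 mod 13: 5^1≡5, 5^2≡12, 5^3≡8, 5^4≡1. Order = 4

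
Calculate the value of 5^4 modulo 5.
5 ≡ 0 (mod 5). 4 = 4 (binary 100). Repeated squaring mod 5: 0^1 ≡ 0; 0^2 ≡ 0² = 0 ≡ 0; 0^4 ≡ 0² = 0 ≡ 0. So 5^4 ≡ 0 (mod 5).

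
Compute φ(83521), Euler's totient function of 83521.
78608

Prime factorization: 83521 = 17^4
Using the formula φ(n) = n × Π(1 - 1/p) for each prime factor p:
φ(83521) = 83521 × (1 - 1/17)
φ(83521) = 78608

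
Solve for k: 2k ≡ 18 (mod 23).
9

Since gcd(2, 23) = 1 divides 18, a solution exists.
Multiply both sides by the inverse of 2 mod 23:
  2^(-1) mod 23 = 12
  x ≡ 12 × 18 ≡ 216 ≡ 9 (mod 23)
Verification: 2 × 9 = 18 = 0 × 23 + 18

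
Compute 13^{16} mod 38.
9

Using successive squaring:
Binary expansion of 16: 10000
Powers of 13 mod 38 (each is the square of the previous):
  13^1 ≡ 13 (mod 38)
  13^2 ≡ 13² = 169 ≡ 17 (mod 38)
  13^4 ≡ 17² = 289 ≡ 23 (mod 38)
  13^8 ≡ 23² = 529 ≡ 35 (mod 38)
  13^16 ≡ 35² = 1225 ≡ 9 (mod 38)
16 is a power of 2, so 13^16 is the last square: ≡ 9 (mod 38)
Result: 13^16 ≡ 9 (mod 38)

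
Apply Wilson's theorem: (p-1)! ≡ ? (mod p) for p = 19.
By Wilson's theorem, (18)! ≡ -1 ≡ 18 (mod 19)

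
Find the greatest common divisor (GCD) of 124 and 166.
2

Using the Euclidean algorithm:
124 = 0 × 166 + 124
166 = 1 × 124 + 42
124 = 2 × 42 + 40
42 = 1 × 40 + 2
40 = 20 × 2 + 0

GCD(124, 166) = 2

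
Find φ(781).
700

Prime factorization: 781 = 11 × 71
Using the formula φ(n) = n × Π(1 - 1/p) for each prime factor p:
φ(781) = 781 × (1 - 1/11) × (1 - 1/71)
φ(781) = 700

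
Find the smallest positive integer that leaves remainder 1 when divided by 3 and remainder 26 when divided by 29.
M = 3 × 29 = 87. M₁ = 29, y₁ ≡ 2 (mod 3). M₂ = 3, y₂ ≡ 10 (mod 29). x = 1×29×2 + 26×3×10 ≡ 55 (mod 87). The smallest positive such number is 55.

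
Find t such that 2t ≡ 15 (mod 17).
16

Since gcd(2, 17) = 1 divides 15, a solution exists.
Multiply both sides by the inverse of 2 mod 17:
  2^(-1) mod 17 = 9
  x ≡ 9 × 15 ≡ 135 ≡ 16 (mod 17)
Verification: 2 × 16 = 32 = 1 × 17 + 15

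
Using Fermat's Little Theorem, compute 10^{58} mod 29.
13

By Fermat's Little Theorem, a^(p-1) ≡ 1 (mod p) for prime p and gcd(a, p) = 1
Here p = 29, so 10^28 ≡ 1 (mod 29)
We can reduce the exponent: 58 mod 28 = 2
So 10^58 ≡ 10^2 (mod 29)
Computing: 10^2 mod 29 = 13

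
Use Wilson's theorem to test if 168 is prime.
(167)! mod 168 = 0. Since 0 ≢ -1 (mod 168), 168 is not prime.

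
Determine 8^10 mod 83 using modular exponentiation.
10 = 8 + 2 (binary 1010). Repeated squaring mod 83: 8^1 ≡ 8; 8^2 ≡ 8² = 64 ≡ 64; 8^4 ≡ 64² = 4096 ≡ 29; 8^8 ≡ 29² = 841 ≡ 11. Multiply: 8^10 = 8^8 × 8^2 ≡ 11 × 64 (mod 83): 11 × 64 = 704 ≡ 40. So 8^10 ≡ 40 (mod 83).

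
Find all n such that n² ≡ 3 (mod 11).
The square roots of 3 mod 11 are 5 and 6. Verify: 5² = 25 ≡ 3 (mod 11)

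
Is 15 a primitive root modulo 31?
p - 1 = 30 has prime divisors 2, 3, 5. Check 15^(30/q) mod 31 for each: 15^(30/2) = 15^15 ≡ 30, 15^(30/3) = 15^10 ≡ 1, 15^(30/5) = 15^6 ≡ 16 (mod 31). Since 15^10 ≡ 1 (mod 31), the order of 15 divides 10 (in fact the order is 10) ≠ 30, so it is not a primitive root.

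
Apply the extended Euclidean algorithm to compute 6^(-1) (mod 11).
Extended GCD: 6(2) + 11(-1) = 1. So 6^(-1) ≡ 2 ≡ 2 (mod 11). Verify: 6 × 2 = 12 ≡ 1 (mod 11)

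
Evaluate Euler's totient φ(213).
140

Prime factorization: 213 = 3 × 71
Using the formula φ(n) = n × Π(1 - 1/p) for each prime factor p:
φ(213) = 213 × (1 - 1/3) × (1 - 1/71)
φ(213) = 140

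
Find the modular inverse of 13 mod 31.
13^(-1) ≡ 12 (mod 31). Verification: 13 × 12 = 156 ≡ 1 (mod 31)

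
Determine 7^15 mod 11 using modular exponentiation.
Using Fermat: 7^{10} ≡ 1 (mod 11). 15 ≡ 5 (mod 10). So 7^{15} ≡ 7^{5} ≡ 10 (mod 11)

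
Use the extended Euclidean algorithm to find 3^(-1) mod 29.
Extended GCD: 3(10) + 29(-1) = 1. So 3^(-1) ≡ 10 ≡ 10 (mod 29). Verify: 3 × 10 = 30 ≡ 1 (mod 29)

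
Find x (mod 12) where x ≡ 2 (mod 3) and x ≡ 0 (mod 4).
M = 3 × 4 = 12. M₁ = 4, y₁ ≡ 1 (mod 3). M₂ = 3, y₂ ≡ 3 (mod 4). x = 2×4×1 + 0×3×3 ≡ 8 (mod 12)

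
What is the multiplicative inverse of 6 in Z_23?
4

Using Extended Euclidean Algorithm:
gcd(6, 23) = 1
Bezout coefficients: 6 × 4 + 23 × -1 = 1
So 6 × 4 ≡ 1 (mod 23)
The inverse is 4 mod 23 = 4
Verification: 6 × 4 = 24 = 1 × 23 + 1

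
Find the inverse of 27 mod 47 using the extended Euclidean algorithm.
Extended GCD: 27(7) + 47(-4) = 1. So 27^(-1) ≡ 7 ≡ 7 (mod 47). Verify: 27 × 7 = 189 ≡ 1 (mod 47)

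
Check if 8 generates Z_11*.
p - 1 = 10 has prime divisors 2, 5. Check 8^(10/q) mod 11 for each: 8^(10/2) = 8^5 ≡ 10, 8^(10/5) = 8^2 ≡ 9 (mod 11). None of these is 1, so 8 has order 10 = φ(11), so it is a primitive root mod 11.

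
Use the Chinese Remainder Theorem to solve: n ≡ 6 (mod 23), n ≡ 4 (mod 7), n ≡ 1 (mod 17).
2398

Using the Chinese Remainder Theorem:
M = product of moduli = 2737
For equation 1: M_1 = 119, 119 ≡ 4 (mod 23), inverse of 119 mod 23 is 6 (check: 4 × 6 = 24 ≡ 1 (mod 23))
For equation 2: M_2 = 391, 391 ≡ 6 (mod 7), inverse of 391 mod 7 is 6 (check: 6 × 6 = 36 ≡ 1 (mod 7))
For equation 3: M_3 = 161, 161 ≡ 8 (mod 17), inverse of 161 mod 17 is 15 (check: 8 × 15 = 120 ≡ 1 (mod 17))
Combine: n ≡ Σ r_i×M_i×(M_i⁻¹ mod m_i) = 6×119×6 + 4×391×6 + 1×161×15 = 4284 + 9384 + 2415 = 16083
16083 mod 2737 = 2398
n ≡ 2398 (mod 2737)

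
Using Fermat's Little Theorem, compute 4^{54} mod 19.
1

By Fermat's Little Theorem, a^(p-1) ≡ 1 (mod p) for prime p and gcd(a, p) = 1
Here p = 19, so 4^18 ≡ 1 (mod 19)
We can reduce the exponent: 54 mod 18 = 0
So 4^54 ≡ 4^0 (mod 19)
Computing: 4^0 mod 19 = 1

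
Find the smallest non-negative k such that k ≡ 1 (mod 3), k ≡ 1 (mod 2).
1

Using the Chinese Remainder Theorem:
M = product of moduli = 6
For equation 1: M_1 = 2, 2 ≡ 2 (mod 3), inverse of 2 mod 3 is 2 (check: 2 × 2 = 4 ≡ 1 (mod 3))
For equation 2: M_2 = 3, 3 ≡ 1 (mod 2), inverse of 3 mod 2 is 1 (check: 1 × 1 = 1 ≡ 1 (mod 2))
Combine: k ≡ Σ r_i×M_i×(M_i⁻¹ mod m_i) = 1×2×2 + 1×3×1 = 4 + 3 = 7
7 mod 6 = 1
k ≡ 1 (mod 6)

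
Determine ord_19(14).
Powers of 14 mod 19: 14^1≡14, 14^2≡6, 14^3≡8, 14^4≡17, 14^5≡10, 14^6≡7, 14^7≡3, 14^8≡4, 14^9≡18, 14^10≡5, 14^11≡13, 14^12≡11, 14^13≡2, 14^14≡9, 14^15≡12, 14^16≡16, 14^17≡15, 14^18≡1. Order = 18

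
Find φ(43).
42

Prime factorization: 43 = 43
Using the formula φ(n) = n × Π(1 - 1/p) for each prime factor p:
φ(43) = 43 × (1 - 1/43)
φ(43) = 42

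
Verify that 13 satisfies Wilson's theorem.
(12)! mod 13 = 12. Since this equals -1 (mod 13), Wilson confirms 13 is prime.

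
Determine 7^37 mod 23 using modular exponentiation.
Using Fermat: 7^{22} ≡ 1 (mod 23). 37 ≡ 15 (mod 22). So 7^{37} ≡ 7^{15} ≡ 14 (mod 23)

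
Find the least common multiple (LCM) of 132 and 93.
4092

First find GCD(132, 93) using the Euclidean algorithm:
132 = 1 × 93 + 39
93 = 2 × 39 + 15
39 = 2 × 15 + 9
15 = 1 × 9 + 6
9 = 1 × 6 + 3
6 = 2 × 3 + 0
GCD(132, 93) = 3

LCM formula: LCM(a, b) = (a × b) / GCD(a, b)
LCM(132, 93) = (132 × 93) / 3
LCM(132, 93) = 12276 / 3
LCM(132, 93) = 4092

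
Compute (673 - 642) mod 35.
31

(673 - 642) = 31
31 mod 35 = 31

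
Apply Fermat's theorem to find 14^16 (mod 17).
By Fermat's Little Theorem, 14^{16} ≡ 1 (mod 17) since 17 is prime and gcd(14, 17) = 1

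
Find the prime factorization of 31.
31

Divide by primes starting from smallest:
31 ÷ 31 = 1

31 = 31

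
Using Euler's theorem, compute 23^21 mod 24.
By Euler: 23^{8} ≡ 1 (mod 24) since gcd(23, 24) = 1. 21 = 2×8 + 5. So 23^{21} ≡ 23^{5} ≡ 23 (mod 24)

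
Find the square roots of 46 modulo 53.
The square roots of 46 mod 53 are 24 and 29. Verify: 24² = 576 ≡ 46 (mod 53)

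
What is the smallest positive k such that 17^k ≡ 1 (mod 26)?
Powers of 17 mod 26: 17^1≡17, 17^2≡3, 17^3≡25, 17^4≡9, 17^5≡23, 17^6≡1. Order = 6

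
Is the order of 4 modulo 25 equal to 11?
No, the actual order is 10, not 11.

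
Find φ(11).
10

Prime factorization: 11 = 11
Using the formula φ(n) = n × Π(1 - 1/p) for each prime factor p:
φ(11) = 11 × (1 - 1/11)
φ(11) = 10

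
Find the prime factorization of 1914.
2 × 3 × 11 × 29

Divide by primes starting from smallest:
1914 ÷ 2 = 957
957 ÷ 3 = 319
319 ÷ 11 = 29
29 ÷ 29 = 1

1914 = 2 × 3 × 11 × 29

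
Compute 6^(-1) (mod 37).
31

Using Extended Euclidean Algorithm:
gcd(6, 37) = 1
Bezout coefficients: 6 × -6 + 37 × 1 = 1
So 6 × -6 ≡ 1 (mod 37)
The inverse is -6 mod 37 = 31
Verification: 6 × 31 = 186 = 5 × 37 + 1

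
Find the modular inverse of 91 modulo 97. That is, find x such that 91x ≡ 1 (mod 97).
16

Using Extended Euclidean Algorithm:
gcd(91, 97) = 1
Bezout coefficients: 91 × 16 + 97 × -15 = 1
So 91 × 16 ≡ 1 (mod 97)
The inverse is 16 mod 97 = 16
Verification: 91 × 16 = 1456 = 15 × 97 + 1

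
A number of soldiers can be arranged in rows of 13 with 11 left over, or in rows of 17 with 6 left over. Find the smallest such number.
M = 13 × 17 = 221. M₁ = 17, y₁ ≡ 10 (mod 13). M₂ = 13, y₂ ≡ 4 (mod 17). k = 11×17×10 + 6×13×4 ≡ 193 (mod 221). The smallest positive such number is 193.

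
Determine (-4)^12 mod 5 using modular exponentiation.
Using Fermat: (-4)^{4} ≡ 1 (mod 5). 12 ≡ 0 (mod 4). So (-4)^{12} ≡ (-4)^{0} ≡ 1 (mod 5)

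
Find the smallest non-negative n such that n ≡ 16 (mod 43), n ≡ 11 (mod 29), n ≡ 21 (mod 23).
9175

Using the Chinese Remainder Theorem:
M = product of moduli = 28681
For equation 1: M_1 = 667, 667 ≡ 22 (mod 43), inverse of 667 mod 43 is 2 (check: 22 × 2 = 44 ≡ 1 (mod 43))
For equation 2: M_2 = 989, 989 ≡ 3 (mod 29), inverse of 989 mod 29 is 10 (check: 3 × 10 = 30 ≡ 1 (mod 29))
For equation 3: M_3 = 1247, 1247 ≡ 5 (mod 23), inverse of 1247 mod 23 is 14 (check: 5 × 14 = 70 ≡ 1 (mod 23))
Combine: n ≡ Σ r_i×M_i×(M_i⁻¹ mod m_i) = 16×667×2 + 11×989×10 + 21×1247×14 = 21344 + 108790 + 366618 = 496752
496752 mod 28681 = 9175
n ≡ 9175 (mod 28681)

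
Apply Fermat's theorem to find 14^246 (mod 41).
By Fermat: 14^{40} ≡ 1 (mod 41). 246 ≡ 6 (mod 40). So 14^{246} ≡ 14^{6} ≡ 9 (mod 41)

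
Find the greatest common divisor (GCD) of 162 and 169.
1

Using the Euclidean algorithm:
162 = 0 × 169 + 162
169 = 1 × 162 + 7
162 = 23 × 7 + 1
7 = 7 × 1 + 0

GCD(162, 169) = 1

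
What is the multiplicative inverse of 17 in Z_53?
25

Using Extended Euclidean Algorithm:
gcd(17, 53) = 1
Bezout coefficients: 17 × 25 + 53 × -8 = 1
So 17 × 25 ≡ 1 (mod 53)
The inverse is 25 mod 53 = 25
Verification: 17 × 25 = 425 = 8 × 53 + 1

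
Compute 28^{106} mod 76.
4

Using successive squaring:
Binary expansion of 106: 1101010
Powers of 28 mod 76 (each is the square of the previous):
  28^1 ≡ 28 (mod 76)
  28^2 ≡ 28² = 784 ≡ 24 (mod 76)
  28^4 ≡ 24² = 576 ≡ 44 (mod 76)
  28^8 ≡ 44² = 1936 ≡ 36 (mod 76)
  28^16 ≡ 36² = 1296 ≡ 4 (mod 76)
  28^32 ≡ 4² = 16 ≡ 16 (mod 76)
  28^64 ≡ 16² = 256 ≡ 28 (mod 76)
106 = 64 + 32 + 8 + 2, so 28^106 = 28^64 × 28^32 × 28^8 × 28^2 ≡ 28 × 16 × 36 × 24 (mod 76)
Multiplying step by step:
  28 × 16 = 448 ≡ 68 (mod 76)
  68 × 36 = 2448 ≡ 16 (mod 76)
  16 × 24 = 384 ≡ 4 (mod 76)
Result: 28^106 ≡ 4 (mod 76)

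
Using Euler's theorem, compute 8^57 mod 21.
By Euler: 8^{12} ≡ 1 (mod 21) since gcd(8, 21) = 1. 57 = 4×12 + 9. So 8^{57} ≡ 8^{9} ≡ 8 (mod 21)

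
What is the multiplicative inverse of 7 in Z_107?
7^(-1) ≡ 46 (mod 107). Verification: 7 × 46 = 322 ≡ 1 (mod 107)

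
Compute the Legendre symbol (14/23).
(14/23) = 14^{11} mod 23 = -1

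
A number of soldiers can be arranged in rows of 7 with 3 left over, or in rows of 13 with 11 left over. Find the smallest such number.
M = 7 × 13 = 91. M₁ = 13, y₁ ≡ 6 (mod 7). M₂ = 7, y₂ ≡ 2 (mod 13). t = 3×13×6 + 11×7×2 ≡ 24 (mod 91). The smallest positive such number is 24.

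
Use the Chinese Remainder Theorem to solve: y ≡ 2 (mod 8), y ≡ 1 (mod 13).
M = 8 × 13 = 104. M₁ = 13, y₁ ≡ 5 (mod 8). M₂ = 8, y₂ ≡ 5 (mod 13). y = 2×13×5 + 1×8×5 ≡ 66 (mod 104)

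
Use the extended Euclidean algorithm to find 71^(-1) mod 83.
Extended GCD: 71(-7) + 83(6) = 1. So 71^(-1) ≡ 76 ≡ 76 (mod 83). Verify: 71 × 76 = 5396 ≡ 1 (mod 83)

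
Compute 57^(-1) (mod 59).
57^(-1) ≡ 29 (mod 59). Verification: 57 × 29 = 1653 ≡ 1 (mod 59)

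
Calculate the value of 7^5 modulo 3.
7 ≡ 1 (mod 3). 5 = 4 + 1 (binary 101). Repeated squaring mod 3: 1^1 ≡ 1; 1^2 ≡ 1² = 1 ≡ 1; 1^4 ≡ 1² = 1 ≡ 1. Multiply: 7^5 ≡ 1^4 × 1^1 ≡ 1 × 1 (mod 3): 1 × 1 = 1 ≡ 1. So 7^5 ≡ 1 (mod 3).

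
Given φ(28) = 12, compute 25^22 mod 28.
By Euler: 25^{12} ≡ 1 (mod 28) since gcd(25, 28) = 1. 22 = 1×12 + 10. So 25^{22} ≡ 25^{10} ≡ 25 (mod 28)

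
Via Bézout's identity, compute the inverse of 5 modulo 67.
Extended GCD: 5(27) + 67(-2) = 1. So 5^(-1) ≡ 27 ≡ 27 (mod 67). Verify: 5 × 27 = 135 ≡ 1 (mod 67)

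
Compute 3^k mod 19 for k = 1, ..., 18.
g^1, g^2, ..., g^{18} mod 19: {3, 9, 8, 5, 15, 7, 2, 6, 18, 16, 10, 11, 14, 4, 12, 17, 13, 1}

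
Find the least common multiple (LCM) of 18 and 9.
18

First find GCD(18, 9) using the Euclidean algorithm:
18 = 2 × 9 + 0
GCD(18, 9) = 9

LCM formula: LCM(a, b) = (a × b) / GCD(a, b)
LCM(18, 9) = (18 × 9) / 9
LCM(18, 9) = 162 / 9
LCM(18, 9) = 18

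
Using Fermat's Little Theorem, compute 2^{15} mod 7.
1

By Fermat's Little Theorem, a^(p-1) ≡ 1 (mod p) for prime p and gcd(a, p) = 1
Here p = 7, so 2^6 ≡ 1 (mod 7)
We can reduce the exponent: 15 mod 6 = 3
So 2^15 ≡ 2^3 (mod 7)
Computing: 2^3 mod 7 = 1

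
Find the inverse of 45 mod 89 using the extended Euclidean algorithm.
Extended GCD: 45(2) + 89(-1) = 1. So 45^(-1) ≡ 2 ≡ 2 (mod 89). Verify: 45 × 2 = 90 ≡ 1 (mod 89)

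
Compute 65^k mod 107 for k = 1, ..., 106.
g^1, g^2, ..., g^{106} mod 107: {65, 52, 63, 29, 66, 10, 8, 92, 95, 76, 18, 100, 80, 64, 94, 11, 73, 37, 51, 105, 84, 3, 88, 49, 82, 87, 91, 30, 24, 62, 71, 14, 54, 86, 26, 85, 68, 33, 5, 4, 46, 101, 38, 9, 50, 40, 32, 47, 59, 90, 72, 79, 106, 42, 55, 44, 78, 41, 97, 99, 15, 12, 31, 89, 7, 27, 43, 13, 96, 34, 70, 56, 2, 23, 104, 19, 58, 25, 20, 16, 77, 83, 45, 36, 93, 53, 21, 81, 22, 39, 74, 102, 103, 61, 6, 69, 98, 57, 67, 75, 60, 48, 17, 35, 28, 1}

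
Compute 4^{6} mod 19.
11

Using successive squaring:
Binary expansion of 6: 110
Powers of 4 mod 19 (each is the square of the previous):
  4^1 ≡ 4 (mod 19)
  4^2 ≡ 4² = 16 ≡ 16 (mod 19)
  4^4 ≡ 16² = 256 ≡ 9 (mod 19)
6 = 4 + 2, so 4^6 = 4^4 × 4^2 ≡ 9 × 16 (mod 19)
Multiplying step by step:
  9 × 16 = 144 ≡ 11 (mod 19)
Result: 4^6 ≡ 11 (mod 19)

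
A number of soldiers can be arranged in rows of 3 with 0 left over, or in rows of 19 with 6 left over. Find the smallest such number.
M = 3 × 19 = 57. M₁ = 19, y₁ ≡ 1 (mod 3). M₂ = 3, y₂ ≡ 13 (mod 19). m = 0×19×1 + 6×3×13 ≡ 6 (mod 57). The smallest positive such number is 6.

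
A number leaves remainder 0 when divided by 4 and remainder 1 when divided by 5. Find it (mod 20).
M = 4 × 5 = 20. M₁ = 5, y₁ ≡ 1 (mod 4). M₂ = 4, y₂ ≡ 4 (mod 5). x = 0×5×1 + 1×4×4 ≡ 16 (mod 20)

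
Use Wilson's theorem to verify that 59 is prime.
(58)! mod 59 = 58. Since this equals -1 (mod 59), Wilson confirms 59 is prime.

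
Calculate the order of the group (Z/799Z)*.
736

Prime factorization: 799 = 17 × 47
Using the formula φ(n) = n × Π(1 - 1/p) for each prime factor p:
φ(799) = 799 × (1 - 1/17) × (1 - 1/47)
φ(799) = 736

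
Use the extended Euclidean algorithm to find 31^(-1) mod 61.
Extended GCD: 31(2) + 61(-1) = 1. So 31^(-1) ≡ 2 ≡ 2 (mod 61). Verify: 31 × 2 = 62 ≡ 1 (mod 61)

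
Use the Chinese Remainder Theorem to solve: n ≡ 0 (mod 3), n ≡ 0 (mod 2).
M = 3 × 2 = 6. M₁ = 2, y₁ ≡ 2 (mod 3). M₂ = 3, y₂ ≡ 1 (mod 2). n = 0×2×2 + 0×3×1 ≡ 0 (mod 6)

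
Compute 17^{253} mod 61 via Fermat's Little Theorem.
35

By Fermat's Little Theorem, a^(p-1) ≡ 1 (mod p) for prime p and gcd(a, p) = 1
Here p = 61, so 17^60 ≡ 1 (mod 61)
We can reduce the exponent: 253 mod 60 = 13
So 17^253 ≡ 17^13 (mod 61)
Computing: 17^13 mod 61 = 35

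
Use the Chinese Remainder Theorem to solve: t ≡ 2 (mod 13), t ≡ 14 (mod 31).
M = 13 × 31 = 403. M₁ = 31, y₁ ≡ 8 (mod 13). M₂ = 13, y₂ ≡ 12 (mod 31). t = 2×31×8 + 14×13×12 ≡ 262 (mod 403)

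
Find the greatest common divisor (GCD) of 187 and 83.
1

Using the Euclidean algorithm:
187 = 2 × 83 + 21
83 = 3 × 21 + 20
21 = 1 × 20 + 1
20 = 20 × 1 + 0

GCD(187, 83) = 1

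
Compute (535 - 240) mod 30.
25

(535 - 240) = 295
295 mod 30 = 25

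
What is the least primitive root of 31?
3

A primitive root g modulo p has order p-1 = 30
Prime divisors of 30: [2, 3, 5]
g is a primitive root iff g^(30/q) ≢ 1 (mod 31) for each prime divisor q
Testing small values:
  g = 2: 2^15 ≡ 1, 2^10 ≡ 1, 2^6 ≡ 2 (mod 31) → 2^15 ≡ 1, not primitive root
  g = 3: 3^15 ≡ 30, 3^10 ≡ 25, 3^6 ≡ 16 (mod 31) → none is 1, primitive root!
The smallest primitive root is 3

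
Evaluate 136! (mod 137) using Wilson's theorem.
By Wilson's theorem, (136)! ≡ -1 ≡ 136 (mod 137)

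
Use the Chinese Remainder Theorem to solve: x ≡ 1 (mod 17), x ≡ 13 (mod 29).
477

Using the Chinese Remainder Theorem:
M = product of moduli = 493
For equation 1: M_1 = 29, 29 ≡ 12 (mod 17), inverse of 29 mod 17 is 10 (check: 12 × 10 = 120 ≡ 1 (mod 17))
For equation 2: M_2 = 17, 17 ≡ 17 (mod 29), inverse of 17 mod 29 is 12 (check: 17 × 12 = 204 ≡ 1 (mod 29))
Combine: x ≡ Σ r_i×M_i×(M_i⁻¹ mod m_i) = 1×29×10 + 13×17×12 = 290 + 2652 = 2942
2942 mod 493 = 477
x ≡ 477 (mod 493)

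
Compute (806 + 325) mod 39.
0

(806 + 325) = 1131
1131 mod 39 = 0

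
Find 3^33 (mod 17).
Using Fermat: 3^{16} ≡ 1 (mod 17). 33 ≡ 1 (mod 16). So 3^{33} ≡ 3^{1} ≡ 3 (mod 17)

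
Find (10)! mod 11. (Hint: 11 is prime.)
By Wilson's theorem, (10)! ≡ -1 ≡ 10 (mod 11)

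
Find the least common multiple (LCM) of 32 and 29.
928

First find GCD(32, 29) using the Euclidean algorithm:
32 = 1 × 29 + 3
29 = 9 × 3 + 2
3 = 1 × 2 + 1
2 = 2 × 1 + 0
GCD(32, 29) = 1

LCM formula: LCM(a, b) = (a × b) / GCD(a, b)
LCM(32, 29) = (32 × 29) / 1
LCM(32, 29) = 928 / 1
LCM(32, 29) = 928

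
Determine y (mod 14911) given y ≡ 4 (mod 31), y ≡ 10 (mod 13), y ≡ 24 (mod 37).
283

Using the Chinese Remainder Theorem:
M = product of moduli = 14911
For equation 1: M_1 = 481, 481 ≡ 16 (mod 31), inverse of 481 mod 31 is 2 (check: 16 × 2 = 32 ≡ 1 (mod 31))
For equation 2: M_2 = 1147, 1147 ≡ 3 (mod 13), inverse of 1147 mod 13 is 9 (check: 3 × 9 = 27 ≡ 1 (mod 13))
For equation 3: M_3 = 403, 403 ≡ 33 (mod 37), inverse of 403 mod 37 is 9 (check: 33 × 9 = 297 ≡ 1 (mod 37))
Combine: y ≡ Σ r_i×M_i×(M_i⁻¹ mod m_i) = 4×481×2 + 10×1147×9 + 24×403×9 = 3848 + 103230 + 87048 = 194126
194126 mod 14911 = 283
y ≡ 283 (mod 14911)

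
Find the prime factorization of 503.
503

Divide by primes starting from smallest:
503 ÷ 503 = 1

503 = 503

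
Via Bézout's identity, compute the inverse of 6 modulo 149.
Extended GCD: 6(25) + 149(-1) = 1. So 6^(-1) ≡ 25 ≡ 25 (mod 149). Verify: 6 × 25 = 150 ≡ 1 (mod 149)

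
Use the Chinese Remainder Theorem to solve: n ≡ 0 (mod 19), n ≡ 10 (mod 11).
76

Using the Chinese Remainder Theorem:
M = product of moduli = 209
For equation 1: M_1 = 11, 11 ≡ 11 (mod 19), inverse of 11 mod 19 is 7 (check: 11 × 7 = 77 ≡ 1 (mod 19))
For equation 2: M_2 = 19, 19 ≡ 8 (mod 11), inverse of 19 mod 11 is 7 (check: 8 × 7 = 56 ≡ 1 (mod 11))
Combine: n ≡ Σ r_i×M_i×(M_i⁻¹ mod m_i) = 0×11×7 + 10×19×7 = 0 + 1330 = 1330
1330 mod 209 = 76
n ≡ 76 (mod 209)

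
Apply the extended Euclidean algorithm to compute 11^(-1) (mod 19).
Extended GCD: 11(7) + 19(-4) = 1. So 11^(-1) ≡ 7 ≡ 7 (mod 19). Verify: 11 × 7 = 77 ≡ 1 (mod 19)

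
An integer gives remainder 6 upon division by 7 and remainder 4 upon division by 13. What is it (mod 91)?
M = 7 × 13 = 91. M₁ = 13, y₁ ≡ 6 (mod 7). M₂ = 7, y₂ ≡ 2 (mod 13). k = 6×13×6 + 4×7×2 ≡ 69 (mod 91). The smallest positive such number is 69.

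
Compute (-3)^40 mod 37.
Using Fermat: (-3)^{36} ≡ 1 (mod 37). 40 ≡ 4 (mod 36). So (-3)^{40} ≡ (-3)^{4} ≡ 7 (mod 37)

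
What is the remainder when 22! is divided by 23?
By Wilson's theorem, (22)! ≡ -1 ≡ 22 (mod 23)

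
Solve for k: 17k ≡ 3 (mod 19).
8

Since gcd(17, 19) = 1 divides 3, a solution exists.
Multiply both sides by the inverse of 17 mod 19:
  17^(-1) mod 19 = 9
  x ≡ 9 × 3 ≡ 27 ≡ 8 (mod 19)
Verification: 17 × 8 = 136 = 7 × 19 + 3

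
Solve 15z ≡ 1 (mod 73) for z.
15^(-1) ≡ 39 (mod 73). Verification: 15 × 39 = 585 ≡ 1 (mod 73)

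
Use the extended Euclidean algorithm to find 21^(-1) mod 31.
Extended GCD: 21(3) + 31(-2) = 1. So 21^(-1) ≡ 3 ≡ 3 (mod 31). Verify: 21 × 3 = 63 ≡ 1 (mod 31)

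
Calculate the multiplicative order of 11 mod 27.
Powers of 11 mod 27: 11^1≡11, 11^2≡13, 11^3≡8, 11^4≡7, 11^5≡23, 11^6≡10, 11^7≡2, 11^8≡22, 11^9≡26, 11^10≡16, 11^11≡14, 11^12≡19, 11^13≡20, 11^14≡4, 11^15≡17, 11^16≡25, 11^17≡5, 11^18≡1. Order = 18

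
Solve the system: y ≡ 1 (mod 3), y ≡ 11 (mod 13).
M = 3 × 13 = 39. M₁ = 13, y₁ ≡ 1 (mod 3). M₂ = 3, y₂ ≡ 9 (mod 13). y = 1×13×1 + 11×3×9 ≡ 37 (mod 39)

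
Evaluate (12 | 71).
(12/71) = 12^{35} mod 71 = 1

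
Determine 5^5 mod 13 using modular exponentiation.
5 = 4 + 1 (binary 101). Repeated squaring mod 13: 5^1 ≡ 5; 5^2 ≡ 5² = 25 ≡ 12; 5^4 ≡ 12² = 144 ≡ 1. Multiply: 5^5 = 5^4 × 5^1 ≡ 1 × 5 (mod 13): 1 × 5 = 5 ≡ 5. So 5^5 ≡ 5 (mod 13).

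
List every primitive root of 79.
Primitive roots mod 79: {3, 6, 7, 28, 29, 30, 34, 35, 37, 39, 43, 47, 48, 53, 54, 59, 60, 63, 66, 68, 70, 74, 75, 77}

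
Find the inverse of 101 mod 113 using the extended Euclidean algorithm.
Extended GCD: 101(47) + 113(-42) = 1. So 101^(-1) ≡ 47 ≡ 47 (mod 113). Verify: 101 × 47 = 4747 ≡ 1 (mod 113)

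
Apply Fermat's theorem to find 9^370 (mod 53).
By Fermat: 9^{52} ≡ 1 (mod 53). 370 = 7×52 + 6. So 9^{370} ≡ 9^{6} ≡ 10 (mod 53)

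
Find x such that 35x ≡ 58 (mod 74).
8

Since gcd(35, 74) = 1 divides 58, a solution exists.
Multiply both sides by the inverse of 35 mod 74:
  35^(-1) mod 74 = 55
  x ≡ 55 × 58 ≡ 3190 ≡ 8 (mod 74)
Verification: 35 × 8 = 280 = 3 × 74 + 58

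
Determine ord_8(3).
Powers of 3 mod 8: 3^1≡3, 3^2≡1. Order = 2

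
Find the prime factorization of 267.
3 × 89

Divide by primes starting from smallest:
267 ÷ 3 = 89
89 ÷ 89 = 1

267 = 3 × 89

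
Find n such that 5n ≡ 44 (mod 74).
68

Since gcd(5, 74) = 1 divides 44, a solution exists.
Multiply both sides by the inverse of 5 mod 74:
  5^(-1) mod 74 = 15
  x ≡ 15 × 44 ≡ 660 ≡ 68 (mod 74)
Verification: 5 × 68 = 340 = 4 × 74 + 44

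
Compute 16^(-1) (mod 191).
16^(-1) ≡ 12 (mod 191). Verification: 16 × 12 = 192 ≡ 1 (mod 191)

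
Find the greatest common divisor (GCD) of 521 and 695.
1

Using the Euclidean algorithm:
521 = 0 × 695 + 521
695 = 1 × 521 + 174
521 = 2 × 174 + 173
174 = 1 × 173 + 1
173 = 173 × 1 + 0

GCD(521, 695) = 1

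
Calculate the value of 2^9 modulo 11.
9 = 8 + 1 (binary 1001). Repeated squaring mod 11: 2^1 ≡ 2; 2^2 ≡ 2² = 4 ≡ 4; 2^4 ≡ 4² = 16 ≡ 5; 2^8 ≡ 5² = 25 ≡ 3. Multiply: 2^9 = 2^8 × 2^1 ≡ 3 × 2 (mod 11): 3 × 2 = 6 ≡ 6. So 2^9 ≡ 6 (mod 11).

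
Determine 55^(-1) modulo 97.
55^(-1) ≡ 30 (mod 97). Verification: 55 × 30 = 1650 ≡ 1 (mod 97)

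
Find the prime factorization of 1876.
2^2 × 7 × 67

Divide by primes starting from smallest:
1876 ÷ 2 = 938
938 ÷ 2 = 469
469 ÷ 7 = 67
67 ÷ 67 = 1

1876 = 2^2 × 7 × 67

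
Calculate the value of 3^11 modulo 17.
Using repeated squaring. 11 = 8 + 2 + 1 (binary 1011). Repeated squaring mod 17: 3^1 ≡ 3; 3^2 ≡ 3² = 9 ≡ 9; 3^4 ≡ 9² = 81 ≡ 13; 3^8 ≡ 13² = 169 ≡ 16. Multiply: 3^11 = 3^8 × 3^2 × 3^1 ≡ 16 × 9 × 3 (mod 17): 16 × 9 = 144 ≡ 8; 8 × 3 = 24 ≡ 7. So 3^11 ≡ 7 (mod 17).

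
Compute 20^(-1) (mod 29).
20^(-1) ≡ 16 (mod 29). Verification: 20 × 16 = 320 ≡ 1 (mod 29)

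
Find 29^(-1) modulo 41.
17

Using Extended Euclidean Algorithm:
gcd(29, 41) = 1
Bezout coefficients: 29 × 17 + 41 × -12 = 1
So 29 × 17 ≡ 1 (mod 41)
The inverse is 17 mod 41 = 17
Verification: 29 × 17 = 493 = 12 × 41 + 1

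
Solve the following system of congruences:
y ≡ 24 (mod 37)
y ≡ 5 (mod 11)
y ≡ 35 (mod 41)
16230

Using the Chinese Remainder Theorem:
M = product of moduli = 16687
For equation 1: M_1 = 451, 451 ≡ 7 (mod 37), inverse of 451 mod 37 is 16 (check: 7 × 16 = 112 ≡ 1 (mod 37))
For equation 2: M_2 = 1517, 1517 ≡ 10 (mod 11), inverse of 1517 mod 11 is 10 (check: 10 × 10 = 100 ≡ 1 (mod 11))
For equation 3: M_3 = 407, 407 ≡ 38 (mod 41), inverse of 407 mod 41 is 27 (check: 38 × 27 = 1026 ≡ 1 (mod 41))
Combine: y ≡ Σ r_i×M_i×(M_i⁻¹ mod m_i) = 24×451×16 + 5×1517×10 + 35×407×27 = 173184 + 75850 + 384615 = 633649
633649 mod 16687 = 16230
y ≡ 16230 (mod 16687)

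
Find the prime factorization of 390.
2 × 3 × 5 × 13

Divide by primes starting from smallest:
390 ÷ 2 = 195
195 ÷ 3 = 65
65 ÷ 5 = 13
13 ÷ 13 = 1

390 = 2 × 3 × 5 × 13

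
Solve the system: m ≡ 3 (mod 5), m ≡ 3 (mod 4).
M = 5 × 4 = 20. M₁ = 4, y₁ ≡ 4 (mod 5). M₂ = 5, y₂ ≡ 1 (mod 4). m = 3×4×4 + 3×5×1 ≡ 3 (mod 20)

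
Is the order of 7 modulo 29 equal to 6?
No, the actual order is 7, not 6.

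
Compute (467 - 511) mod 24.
4

(467 - 511) = -44
-44 mod 24 = 4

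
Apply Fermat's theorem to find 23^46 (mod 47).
By Fermat's Little Theorem, 23^{46} ≡ 1 (mod 47) since 47 is prime and gcd(23, 47) = 1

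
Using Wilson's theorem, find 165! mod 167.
(166)! = (165)! × (166) ≡ -1 (mod 167). So (165)! ≡ -1 × (166)^(-1) ≡ (-1)×(-1) = 1 (mod 167)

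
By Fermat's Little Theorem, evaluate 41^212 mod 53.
By Fermat: 41^{52} ≡ 1 (mod 53). 212 = 4×52 + 4. So 41^{212} ≡ 41^{4} ≡ 13 (mod 53)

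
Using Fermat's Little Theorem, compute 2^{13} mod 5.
2

By Fermat's Little Theorem, a^(p-1) ≡ 1 (mod p) for prime p and gcd(a, p) = 1
Here p = 5, so 2^4 ≡ 1 (mod 5)
We can reduce the exponent: 13 mod 4 = 1
So 2^13 ≡ 2^1 (mod 5)
Computing: 2^1 mod 5 = 2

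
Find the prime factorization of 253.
11 × 23

Divide by primes starting from smallest:
253 ÷ 11 = 23
23 ÷ 23 = 1

253 = 11 × 23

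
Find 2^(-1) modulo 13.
7

Using Extended Euclidean Algorithm:
gcd(2, 13) = 1
Bezout coefficients: 2 × -6 + 13 × 1 = 1
So 2 × -6 ≡ 1 (mod 13)
The inverse is -6 mod 13 = 7
Verification: 2 × 7 = 14 = 1 × 13 + 1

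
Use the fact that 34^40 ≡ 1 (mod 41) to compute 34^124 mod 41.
By Fermat: 34^{40} ≡ 1 (mod 41). 124 = 3×40 + 4. So 34^{124} ≡ 34^{4} ≡ 23 (mod 41)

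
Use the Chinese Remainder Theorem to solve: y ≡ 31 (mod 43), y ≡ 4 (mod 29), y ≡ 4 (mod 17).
12329

Using the Chinese Remainder Theorem:
M = product of moduli = 21199
For equation 1: M_1 = 493, 493 ≡ 20 (mod 43), inverse of 493 mod 43 is 28 (check: 20 × 28 = 560 ≡ 1 (mod 43))
For equation 2: M_2 = 731, 731 ≡ 6 (mod 29), inverse of 731 mod 29 is 5 (check: 6 × 5 = 30 ≡ 1 (mod 29))
For equation 3: M_3 = 1247, 1247 ≡ 6 (mod 17), inverse of 1247 mod 17 is 3 (check: 6 × 3 = 18 ≡ 1 (mod 17))
Combine: y ≡ Σ r_i×M_i×(M_i⁻¹ mod m_i) = 31×493×28 + 4×731×5 + 4×1247×3 = 427924 + 14620 + 14964 = 457508
457508 mod 21199 = 12329
y ≡ 12329 (mod 21199)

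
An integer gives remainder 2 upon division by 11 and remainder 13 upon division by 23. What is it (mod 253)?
M = 11 × 23 = 253. M₁ = 23, y₁ ≡ 1 (mod 11). M₂ = 11, y₂ ≡ 21 (mod 23). n = 2×23×1 + 13×11×21 ≡ 13 (mod 253). The smallest positive such number is 13.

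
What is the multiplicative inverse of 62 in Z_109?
51

Using Extended Euclidean Algorithm:
gcd(62, 109) = 1
Bezout coefficients: 62 × 51 + 109 × -29 = 1
So 62 × 51 ≡ 1 (mod 109)
The inverse is 51 mod 109 = 51
Verification: 62 × 51 = 3162 = 29 × 109 + 1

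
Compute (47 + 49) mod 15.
6

(47 + 49) = 96
96 mod 15 = 6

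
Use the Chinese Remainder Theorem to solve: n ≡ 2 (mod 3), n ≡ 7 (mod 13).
M = 3 × 13 = 39. M₁ = 13, y₁ ≡ 1 (mod 3). M₂ = 3, y₂ ≡ 9 (mod 13). n = 2×13×1 + 7×3×9 ≡ 20 (mod 39)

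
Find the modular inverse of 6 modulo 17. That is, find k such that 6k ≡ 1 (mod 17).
3

Using Extended Euclidean Algorithm:
gcd(6, 17) = 1
Bezout coefficients: 6 × 3 + 17 × -1 = 1
So 6 × 3 ≡ 1 (mod 17)
The inverse is 3 mod 17 = 3
Verification: 6 × 3 = 18 = 1 × 17 + 1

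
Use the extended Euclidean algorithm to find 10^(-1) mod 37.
Extended GCD: 10(-11) + 37(3) = 1. So 10^(-1) ≡ 26 ≡ 26 (mod 37). Verify: 10 × 26 = 260 ≡ 1 (mod 37)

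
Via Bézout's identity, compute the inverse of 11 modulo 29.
Extended GCD: 11(8) + 29(-3) = 1. So 11^(-1) ≡ 8 ≡ 8 (mod 29). Verify: 11 × 8 = 88 ≡ 1 (mod 29)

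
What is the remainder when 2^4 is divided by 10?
4 = 4 (binary 100). Repeated squaring mod 10: 2^1 ≡ 2; 2^2 ≡ 2² = 4 ≡ 4; 2^4 ≡ 4² = 16 ≡ 6. So 2^4 ≡ 6 (mod 10).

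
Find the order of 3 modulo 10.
Powers of 3 mod 10: 3^1≡3, 3^2≡9, 3^3≡7, 3^4≡1. Order = 4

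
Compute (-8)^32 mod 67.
Using repeated squaring. (-8) ≡ 59 (mod 67). 32 = 32 (binary 100000). Repeated squaring mod 67: 59^1 ≡ 59; 59^2 ≡ 59² = 3481 ≡ 64; 59^4 ≡ 64² = 4096 ≡ 9; 59^8 ≡ 9² = 81 ≡ 14; 59^16 ≡ 14² = 196 ≡ 62; 59^32 ≡ 62² = 3844 ≡ 25. So (-8)^32 ≡ 25 (mod 67).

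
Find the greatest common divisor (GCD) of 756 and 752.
4

Using the Euclidean algorithm:
756 = 1 × 752 + 4
752 = 188 × 4 + 0

GCD(756, 752) = 4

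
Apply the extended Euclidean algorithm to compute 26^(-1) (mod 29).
Extended GCD: 26(-10) + 29(9) = 1. So 26^(-1) ≡ 19 ≡ 19 (mod 29). Verify: 26 × 19 = 494 ≡ 1 (mod 29)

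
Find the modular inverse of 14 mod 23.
14^(-1) ≡ 5 (mod 23). Verification: 14 × 5 = 70 ≡ 1 (mod 23)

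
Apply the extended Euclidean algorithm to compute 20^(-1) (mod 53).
Extended GCD: 20(8) + 53(-3) = 1. So 20^(-1) ≡ 8 ≡ 8 (mod 53). Verify: 20 × 8 = 160 ≡ 1 (mod 53)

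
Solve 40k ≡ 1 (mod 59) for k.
31

Using Extended Euclidean Algorithm:
gcd(40, 59) = 1
Bezout coefficients: 40 × -28 + 59 × 19 = 1
So 40 × -28 ≡ 1 (mod 59)
The inverse is -28 mod 59 = 31
Verification: 40 × 31 = 1240 = 21 × 59 + 1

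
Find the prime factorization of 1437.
3 × 479

Divide by primes starting from smallest:
1437 ÷ 3 = 479
479 ÷ 479 = 1

1437 = 3 × 479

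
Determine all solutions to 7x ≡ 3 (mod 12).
9

Since gcd(7, 12) = 1 divides 3, a solution exists.
Multiply both sides by the inverse of 7 mod 12:
  7^(-1) mod 12 = 7
  x ≡ 7 × 3 ≡ 21 ≡ 9 (mod 12)
Verification: 7 × 9 = 63 = 5 × 12 + 3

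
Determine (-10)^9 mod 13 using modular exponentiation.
(-10) ≡ 3 (mod 13). 9 = 8 + 1 (binary 1001). Repeated squaring mod 13: 3^1 ≡ 3; 3^2 ≡ 3² = 9 ≡ 9; 3^4 ≡ 9² = 81 ≡ 3; 3^8 ≡ 3² = 9 ≡ 9. Multiply: (-10)^9 ≡ 3^8 × 3^1 ≡ 9 × 3 (mod 13): 9 × 3 = 27 ≡ 1. So (-10)^9 ≡ 1 (mod 13).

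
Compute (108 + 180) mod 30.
18

(108 + 180) = 288
288 mod 30 = 18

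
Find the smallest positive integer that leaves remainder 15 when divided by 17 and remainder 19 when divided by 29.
M = 17 × 29 = 493. M₁ = 29, y₁ ≡ 10 (mod 17). M₂ = 17, y₂ ≡ 12 (mod 29). r = 15×29×10 + 19×17×12 ≡ 338 (mod 493). The smallest positive such number is 338.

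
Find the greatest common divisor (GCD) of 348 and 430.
2

Using the Euclidean algorithm:
348 = 0 × 430 + 348
430 = 1 × 348 + 82
348 = 4 × 82 + 20
82 = 4 × 20 + 2
20 = 10 × 2 + 0

GCD(348, 430) = 2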